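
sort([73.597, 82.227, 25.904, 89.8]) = [25.904, 73.597, 82.227, 89.8]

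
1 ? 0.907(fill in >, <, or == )>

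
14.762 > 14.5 True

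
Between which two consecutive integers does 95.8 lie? 95 and 96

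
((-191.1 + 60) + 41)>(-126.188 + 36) True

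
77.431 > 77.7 False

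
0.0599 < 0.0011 False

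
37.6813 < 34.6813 False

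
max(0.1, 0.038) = 0.1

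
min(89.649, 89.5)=89.5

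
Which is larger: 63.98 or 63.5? 63.98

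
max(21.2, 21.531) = 21.531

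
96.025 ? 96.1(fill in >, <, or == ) <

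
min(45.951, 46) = 45.951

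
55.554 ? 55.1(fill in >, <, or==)>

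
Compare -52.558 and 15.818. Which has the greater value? 15.818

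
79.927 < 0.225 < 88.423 False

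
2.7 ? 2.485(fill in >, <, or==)>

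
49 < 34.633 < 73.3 False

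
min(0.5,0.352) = 0.352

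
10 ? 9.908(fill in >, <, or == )>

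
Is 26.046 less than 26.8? Yes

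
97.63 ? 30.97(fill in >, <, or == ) >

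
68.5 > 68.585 False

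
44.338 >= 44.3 True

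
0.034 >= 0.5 False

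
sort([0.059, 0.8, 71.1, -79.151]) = [-79.151, 0.059, 0.8, 71.1]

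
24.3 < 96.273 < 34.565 False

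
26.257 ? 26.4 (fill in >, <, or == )<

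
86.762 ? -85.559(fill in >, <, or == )>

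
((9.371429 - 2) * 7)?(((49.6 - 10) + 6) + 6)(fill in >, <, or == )>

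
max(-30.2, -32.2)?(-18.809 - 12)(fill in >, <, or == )>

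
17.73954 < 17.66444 False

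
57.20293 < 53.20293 False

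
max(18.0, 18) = 18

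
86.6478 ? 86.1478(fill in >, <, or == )>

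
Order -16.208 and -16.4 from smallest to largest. -16.4, -16.208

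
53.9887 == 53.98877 False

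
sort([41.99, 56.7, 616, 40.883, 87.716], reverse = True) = [616, 87.716, 56.7, 41.99, 40.883]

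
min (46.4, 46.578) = 46.4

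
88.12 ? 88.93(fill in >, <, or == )<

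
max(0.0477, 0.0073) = 0.0477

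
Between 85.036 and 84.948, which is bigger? 85.036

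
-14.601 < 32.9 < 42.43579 True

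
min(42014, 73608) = 42014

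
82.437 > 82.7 False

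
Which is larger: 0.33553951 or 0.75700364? 0.75700364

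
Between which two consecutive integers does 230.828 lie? 230 and 231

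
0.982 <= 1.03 True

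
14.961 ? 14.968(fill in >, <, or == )<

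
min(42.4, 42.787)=42.4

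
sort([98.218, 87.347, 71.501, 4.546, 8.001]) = [4.546, 8.001, 71.501, 87.347, 98.218]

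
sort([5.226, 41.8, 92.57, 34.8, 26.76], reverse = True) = [92.57, 41.8, 34.8, 26.76, 5.226]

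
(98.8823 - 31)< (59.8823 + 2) False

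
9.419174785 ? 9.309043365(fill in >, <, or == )>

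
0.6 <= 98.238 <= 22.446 False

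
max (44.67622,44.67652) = 44.67652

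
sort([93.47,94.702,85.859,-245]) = [-245,85.859,93.47,94.702]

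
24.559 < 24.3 False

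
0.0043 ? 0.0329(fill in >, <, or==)<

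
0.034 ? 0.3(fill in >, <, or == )<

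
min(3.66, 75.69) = 3.66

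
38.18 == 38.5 False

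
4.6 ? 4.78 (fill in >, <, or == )<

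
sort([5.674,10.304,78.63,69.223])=[5.674,10.304,69.223,78.63]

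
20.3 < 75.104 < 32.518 False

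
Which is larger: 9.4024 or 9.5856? 9.5856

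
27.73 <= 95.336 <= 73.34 False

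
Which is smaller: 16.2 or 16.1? 16.1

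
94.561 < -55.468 False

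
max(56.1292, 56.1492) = 56.1492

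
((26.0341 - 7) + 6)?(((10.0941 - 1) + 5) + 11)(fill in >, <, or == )<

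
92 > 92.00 False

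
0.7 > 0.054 True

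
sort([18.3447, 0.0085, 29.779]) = [0.0085, 18.3447, 29.779]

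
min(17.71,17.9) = 17.71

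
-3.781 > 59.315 False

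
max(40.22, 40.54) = 40.54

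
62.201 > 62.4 False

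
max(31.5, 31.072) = 31.5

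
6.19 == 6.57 False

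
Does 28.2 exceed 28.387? No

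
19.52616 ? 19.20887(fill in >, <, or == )>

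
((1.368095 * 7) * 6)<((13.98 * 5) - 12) True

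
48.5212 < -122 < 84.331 False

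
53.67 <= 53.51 False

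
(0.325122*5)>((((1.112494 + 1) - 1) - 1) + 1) True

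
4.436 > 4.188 True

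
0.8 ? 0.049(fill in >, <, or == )>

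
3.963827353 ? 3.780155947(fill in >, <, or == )>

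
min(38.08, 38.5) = 38.08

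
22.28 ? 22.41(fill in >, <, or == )<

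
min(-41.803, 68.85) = -41.803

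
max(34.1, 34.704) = 34.704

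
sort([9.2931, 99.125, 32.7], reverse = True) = [99.125, 32.7, 9.2931]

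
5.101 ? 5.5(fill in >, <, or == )<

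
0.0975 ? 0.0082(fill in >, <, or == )>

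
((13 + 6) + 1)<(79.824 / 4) False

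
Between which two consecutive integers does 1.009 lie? 1 and 2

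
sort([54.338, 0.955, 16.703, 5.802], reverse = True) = [54.338, 16.703, 5.802, 0.955]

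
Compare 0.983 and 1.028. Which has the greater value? 1.028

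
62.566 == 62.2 False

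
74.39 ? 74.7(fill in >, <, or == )<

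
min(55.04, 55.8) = 55.04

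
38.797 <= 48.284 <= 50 True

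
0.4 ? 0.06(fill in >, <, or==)>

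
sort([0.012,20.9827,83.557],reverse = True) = [83.557,20.9827,0.012]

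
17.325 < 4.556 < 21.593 False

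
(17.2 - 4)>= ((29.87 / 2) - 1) False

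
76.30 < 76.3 False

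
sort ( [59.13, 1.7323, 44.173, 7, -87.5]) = [-87.5, 1.7323, 7, 44.173, 59.13]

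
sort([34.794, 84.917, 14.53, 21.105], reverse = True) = [84.917, 34.794, 21.105, 14.53]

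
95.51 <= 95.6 True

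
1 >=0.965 True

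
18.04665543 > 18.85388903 False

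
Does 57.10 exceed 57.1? No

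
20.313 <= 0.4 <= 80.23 False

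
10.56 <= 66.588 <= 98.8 True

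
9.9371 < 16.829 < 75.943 True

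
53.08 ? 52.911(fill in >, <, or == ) >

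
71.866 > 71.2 True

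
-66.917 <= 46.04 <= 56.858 True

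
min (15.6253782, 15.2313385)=15.2313385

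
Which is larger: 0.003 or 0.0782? 0.0782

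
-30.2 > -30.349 True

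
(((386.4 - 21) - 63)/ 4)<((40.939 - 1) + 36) True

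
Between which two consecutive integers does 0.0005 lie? 0 and 1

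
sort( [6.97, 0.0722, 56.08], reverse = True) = [56.08, 6.97, 0.0722]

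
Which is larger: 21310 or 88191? 88191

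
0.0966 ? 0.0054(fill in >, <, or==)>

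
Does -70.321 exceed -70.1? No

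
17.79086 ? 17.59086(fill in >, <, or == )>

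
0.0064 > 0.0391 False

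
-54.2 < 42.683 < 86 True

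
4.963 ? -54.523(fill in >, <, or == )>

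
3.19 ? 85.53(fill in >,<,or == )<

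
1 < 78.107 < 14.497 False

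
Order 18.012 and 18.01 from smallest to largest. 18.01, 18.012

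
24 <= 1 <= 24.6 False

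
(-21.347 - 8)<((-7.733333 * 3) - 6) True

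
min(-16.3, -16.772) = -16.772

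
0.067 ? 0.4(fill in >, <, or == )<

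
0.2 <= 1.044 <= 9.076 True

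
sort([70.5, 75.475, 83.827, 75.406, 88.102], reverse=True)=[88.102, 83.827, 75.475, 75.406, 70.5]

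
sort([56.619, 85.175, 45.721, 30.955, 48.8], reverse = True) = [85.175, 56.619, 48.8, 45.721, 30.955]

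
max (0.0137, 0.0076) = 0.0137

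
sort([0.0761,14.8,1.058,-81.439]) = [-81.439,0.0761,1.058,14.8]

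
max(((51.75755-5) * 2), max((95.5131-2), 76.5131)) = 93.5151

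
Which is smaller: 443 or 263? 263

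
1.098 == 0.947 False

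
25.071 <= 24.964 False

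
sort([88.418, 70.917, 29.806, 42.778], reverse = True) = [88.418, 70.917, 42.778, 29.806]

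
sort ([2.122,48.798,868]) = [2.122,48.798,868]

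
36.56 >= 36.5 True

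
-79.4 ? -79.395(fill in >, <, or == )<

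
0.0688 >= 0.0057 True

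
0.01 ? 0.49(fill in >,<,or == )<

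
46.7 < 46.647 False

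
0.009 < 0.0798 True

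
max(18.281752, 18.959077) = 18.959077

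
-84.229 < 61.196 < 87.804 True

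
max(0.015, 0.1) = 0.1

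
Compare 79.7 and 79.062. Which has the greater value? 79.7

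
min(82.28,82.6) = 82.28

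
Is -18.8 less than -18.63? Yes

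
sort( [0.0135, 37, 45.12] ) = [0.0135, 37, 45.12]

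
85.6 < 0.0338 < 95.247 False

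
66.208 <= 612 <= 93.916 False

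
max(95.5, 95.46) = 95.5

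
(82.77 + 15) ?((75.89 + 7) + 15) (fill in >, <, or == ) <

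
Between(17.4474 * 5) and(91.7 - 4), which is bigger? (91.7 - 4)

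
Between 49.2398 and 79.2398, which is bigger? 79.2398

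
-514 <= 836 True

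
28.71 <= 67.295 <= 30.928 False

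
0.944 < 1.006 True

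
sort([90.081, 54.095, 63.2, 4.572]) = [4.572, 54.095, 63.2, 90.081]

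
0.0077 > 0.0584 False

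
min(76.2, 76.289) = 76.2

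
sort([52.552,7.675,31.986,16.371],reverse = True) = [52.552,31.986,16.371,7.675]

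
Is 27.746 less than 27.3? No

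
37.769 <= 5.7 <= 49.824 False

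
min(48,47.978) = 47.978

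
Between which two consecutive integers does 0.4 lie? 0 and 1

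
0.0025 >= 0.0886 False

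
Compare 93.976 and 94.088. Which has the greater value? 94.088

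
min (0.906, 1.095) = 0.906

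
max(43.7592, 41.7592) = 43.7592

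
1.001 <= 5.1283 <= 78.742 True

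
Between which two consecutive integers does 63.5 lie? 63 and 64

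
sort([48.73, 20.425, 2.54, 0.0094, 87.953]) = [0.0094, 2.54, 20.425, 48.73, 87.953]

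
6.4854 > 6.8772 False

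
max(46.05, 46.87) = 46.87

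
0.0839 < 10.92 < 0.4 False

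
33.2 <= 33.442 True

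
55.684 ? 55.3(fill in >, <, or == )>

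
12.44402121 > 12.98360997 False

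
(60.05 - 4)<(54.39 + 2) True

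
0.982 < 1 True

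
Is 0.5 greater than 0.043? Yes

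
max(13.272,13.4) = 13.4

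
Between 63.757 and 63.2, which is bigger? 63.757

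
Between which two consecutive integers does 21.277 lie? 21 and 22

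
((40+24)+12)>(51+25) False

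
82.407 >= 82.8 False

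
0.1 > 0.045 True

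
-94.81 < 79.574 True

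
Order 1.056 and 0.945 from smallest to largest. 0.945, 1.056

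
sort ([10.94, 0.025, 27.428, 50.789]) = [0.025, 10.94, 27.428, 50.789]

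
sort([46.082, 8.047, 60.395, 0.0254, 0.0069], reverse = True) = [60.395, 46.082, 8.047, 0.0254, 0.0069]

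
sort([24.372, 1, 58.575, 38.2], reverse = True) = [58.575, 38.2, 24.372, 1]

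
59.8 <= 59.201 False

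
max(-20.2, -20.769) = -20.2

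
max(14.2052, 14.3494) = 14.3494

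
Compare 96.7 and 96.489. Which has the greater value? 96.7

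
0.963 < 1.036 True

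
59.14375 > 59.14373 True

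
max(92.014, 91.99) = 92.014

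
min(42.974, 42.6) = 42.6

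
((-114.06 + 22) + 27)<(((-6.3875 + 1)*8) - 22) False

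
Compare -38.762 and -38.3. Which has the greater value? -38.3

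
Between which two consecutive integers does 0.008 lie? 0 and 1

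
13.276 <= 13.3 True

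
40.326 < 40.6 True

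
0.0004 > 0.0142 False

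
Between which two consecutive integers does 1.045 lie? 1 and 2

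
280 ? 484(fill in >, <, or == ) <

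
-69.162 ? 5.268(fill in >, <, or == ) <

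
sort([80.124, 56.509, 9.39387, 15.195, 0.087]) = [0.087, 9.39387, 15.195, 56.509, 80.124]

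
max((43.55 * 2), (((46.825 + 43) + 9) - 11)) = 87.825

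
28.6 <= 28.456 False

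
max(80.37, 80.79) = 80.79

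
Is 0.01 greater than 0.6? No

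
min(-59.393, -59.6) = -59.6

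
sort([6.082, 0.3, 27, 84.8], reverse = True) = [84.8, 27, 6.082, 0.3]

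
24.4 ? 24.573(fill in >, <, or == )<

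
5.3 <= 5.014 False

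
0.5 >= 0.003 True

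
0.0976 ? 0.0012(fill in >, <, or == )>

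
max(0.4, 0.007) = 0.4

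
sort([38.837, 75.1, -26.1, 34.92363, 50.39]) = [-26.1, 34.92363, 38.837, 50.39, 75.1]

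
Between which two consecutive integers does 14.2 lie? 14 and 15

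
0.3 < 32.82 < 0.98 False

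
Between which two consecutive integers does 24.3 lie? 24 and 25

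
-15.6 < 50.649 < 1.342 False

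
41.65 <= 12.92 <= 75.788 False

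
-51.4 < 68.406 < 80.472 True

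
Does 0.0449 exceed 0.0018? Yes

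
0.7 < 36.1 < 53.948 True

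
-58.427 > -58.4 False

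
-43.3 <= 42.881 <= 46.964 True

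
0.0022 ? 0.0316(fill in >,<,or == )<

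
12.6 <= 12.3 False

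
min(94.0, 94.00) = 94.0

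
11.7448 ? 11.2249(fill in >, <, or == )>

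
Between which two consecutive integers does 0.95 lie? 0 and 1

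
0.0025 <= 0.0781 True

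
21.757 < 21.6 False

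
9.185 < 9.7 True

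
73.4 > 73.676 False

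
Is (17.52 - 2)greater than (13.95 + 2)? No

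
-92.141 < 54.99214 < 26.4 False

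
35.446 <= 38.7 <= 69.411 True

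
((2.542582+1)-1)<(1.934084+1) True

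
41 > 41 False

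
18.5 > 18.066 True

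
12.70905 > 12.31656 True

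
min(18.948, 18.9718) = 18.948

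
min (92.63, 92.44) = 92.44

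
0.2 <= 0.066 False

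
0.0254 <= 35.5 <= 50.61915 True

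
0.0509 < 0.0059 False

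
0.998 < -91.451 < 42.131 False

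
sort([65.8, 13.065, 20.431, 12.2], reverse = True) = [65.8, 20.431, 13.065, 12.2]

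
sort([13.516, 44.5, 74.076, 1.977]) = [1.977, 13.516, 44.5, 74.076]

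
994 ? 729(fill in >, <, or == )>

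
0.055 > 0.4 False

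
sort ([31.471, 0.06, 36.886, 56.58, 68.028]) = [0.06, 31.471, 36.886, 56.58, 68.028]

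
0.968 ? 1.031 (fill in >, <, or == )<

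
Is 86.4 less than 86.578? Yes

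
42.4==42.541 False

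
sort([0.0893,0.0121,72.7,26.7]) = [0.0121,0.0893,26.7,72.7]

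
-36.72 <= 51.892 True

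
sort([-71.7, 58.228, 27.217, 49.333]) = [-71.7, 27.217, 49.333, 58.228]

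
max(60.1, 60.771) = 60.771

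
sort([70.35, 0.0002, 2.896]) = [0.0002, 2.896, 70.35]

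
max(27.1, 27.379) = 27.379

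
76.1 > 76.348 False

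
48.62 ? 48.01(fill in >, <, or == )>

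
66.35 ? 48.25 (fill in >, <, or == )>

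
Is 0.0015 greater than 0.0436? No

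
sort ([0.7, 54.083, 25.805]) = [0.7, 25.805, 54.083]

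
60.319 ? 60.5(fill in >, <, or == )<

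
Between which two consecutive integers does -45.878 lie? -46 and -45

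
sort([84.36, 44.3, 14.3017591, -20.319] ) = [-20.319, 14.3017591, 44.3, 84.36]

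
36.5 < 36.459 False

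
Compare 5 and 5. They are equal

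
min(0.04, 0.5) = 0.04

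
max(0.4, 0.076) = 0.4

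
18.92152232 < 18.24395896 False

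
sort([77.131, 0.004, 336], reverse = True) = [336, 77.131, 0.004]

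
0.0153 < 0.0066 False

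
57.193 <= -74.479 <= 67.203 False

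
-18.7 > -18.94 True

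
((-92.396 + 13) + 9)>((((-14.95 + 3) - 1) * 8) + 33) True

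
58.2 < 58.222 True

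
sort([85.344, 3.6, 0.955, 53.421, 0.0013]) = [0.0013, 0.955, 3.6, 53.421, 85.344]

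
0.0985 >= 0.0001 True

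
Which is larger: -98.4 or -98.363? -98.363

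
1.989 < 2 True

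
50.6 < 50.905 True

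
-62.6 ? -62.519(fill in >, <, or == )<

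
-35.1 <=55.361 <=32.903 False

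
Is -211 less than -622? No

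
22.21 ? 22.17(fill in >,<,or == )>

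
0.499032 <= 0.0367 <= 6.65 False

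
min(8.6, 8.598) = 8.598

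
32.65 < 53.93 True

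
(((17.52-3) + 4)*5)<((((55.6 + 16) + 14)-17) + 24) False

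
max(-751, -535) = -535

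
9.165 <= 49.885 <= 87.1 True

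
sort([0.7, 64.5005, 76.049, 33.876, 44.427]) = [0.7, 33.876, 44.427, 64.5005, 76.049]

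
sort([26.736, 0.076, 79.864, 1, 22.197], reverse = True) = [79.864, 26.736, 22.197, 1, 0.076]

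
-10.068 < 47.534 True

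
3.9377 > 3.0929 True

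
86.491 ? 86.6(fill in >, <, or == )<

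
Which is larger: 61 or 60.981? 61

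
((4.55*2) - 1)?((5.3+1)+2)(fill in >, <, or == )<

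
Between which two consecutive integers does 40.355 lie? 40 and 41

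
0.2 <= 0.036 False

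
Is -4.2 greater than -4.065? No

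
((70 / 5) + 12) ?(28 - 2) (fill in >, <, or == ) ==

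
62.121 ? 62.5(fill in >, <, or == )<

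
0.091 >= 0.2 False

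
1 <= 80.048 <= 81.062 True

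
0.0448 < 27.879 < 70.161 True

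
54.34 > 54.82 False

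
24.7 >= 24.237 True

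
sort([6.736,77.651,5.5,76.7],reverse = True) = [77.651,76.7,6.736,5.5]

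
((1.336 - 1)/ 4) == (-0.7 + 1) False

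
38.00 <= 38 True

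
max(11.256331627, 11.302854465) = 11.302854465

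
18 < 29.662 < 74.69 True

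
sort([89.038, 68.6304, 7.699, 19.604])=[7.699, 19.604, 68.6304, 89.038]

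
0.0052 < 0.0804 True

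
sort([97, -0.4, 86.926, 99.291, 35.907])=[-0.4, 35.907, 86.926, 97, 99.291]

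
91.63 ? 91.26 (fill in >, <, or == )>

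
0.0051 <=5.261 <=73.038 True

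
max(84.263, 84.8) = 84.8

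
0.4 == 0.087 False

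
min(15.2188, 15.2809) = 15.2188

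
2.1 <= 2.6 True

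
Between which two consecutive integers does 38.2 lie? 38 and 39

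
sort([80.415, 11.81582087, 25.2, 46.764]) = [11.81582087, 25.2, 46.764, 80.415]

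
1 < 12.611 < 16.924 True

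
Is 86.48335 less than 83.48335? No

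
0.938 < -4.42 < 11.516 False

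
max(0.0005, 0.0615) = 0.0615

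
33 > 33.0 False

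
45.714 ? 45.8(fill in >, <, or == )<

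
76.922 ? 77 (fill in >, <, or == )<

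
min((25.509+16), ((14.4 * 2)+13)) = 41.509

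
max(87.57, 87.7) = 87.7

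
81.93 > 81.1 True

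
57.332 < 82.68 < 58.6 False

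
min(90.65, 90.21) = 90.21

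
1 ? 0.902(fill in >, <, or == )>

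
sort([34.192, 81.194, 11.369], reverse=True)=[81.194, 34.192, 11.369]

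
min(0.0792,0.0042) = 0.0042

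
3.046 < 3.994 True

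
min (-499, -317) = -499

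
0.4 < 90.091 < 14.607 False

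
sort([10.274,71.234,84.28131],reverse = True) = [84.28131,71.234,10.274]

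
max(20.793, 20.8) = 20.8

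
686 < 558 False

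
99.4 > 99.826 False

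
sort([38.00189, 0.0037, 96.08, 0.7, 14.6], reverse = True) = [96.08, 38.00189, 14.6, 0.7, 0.0037]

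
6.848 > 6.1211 True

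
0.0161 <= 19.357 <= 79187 True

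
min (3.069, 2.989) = 2.989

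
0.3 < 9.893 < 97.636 True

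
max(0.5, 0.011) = 0.5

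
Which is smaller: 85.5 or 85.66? 85.5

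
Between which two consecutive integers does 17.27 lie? 17 and 18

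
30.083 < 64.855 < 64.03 False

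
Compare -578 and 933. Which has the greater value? 933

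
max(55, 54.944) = 55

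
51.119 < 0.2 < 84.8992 False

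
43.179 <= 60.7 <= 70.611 True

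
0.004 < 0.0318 True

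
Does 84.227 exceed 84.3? No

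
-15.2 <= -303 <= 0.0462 False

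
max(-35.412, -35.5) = -35.412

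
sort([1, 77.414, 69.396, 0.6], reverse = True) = [77.414, 69.396, 1, 0.6]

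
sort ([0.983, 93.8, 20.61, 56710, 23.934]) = [0.983, 20.61, 23.934, 93.8, 56710]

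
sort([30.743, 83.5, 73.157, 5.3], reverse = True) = [83.5, 73.157, 30.743, 5.3]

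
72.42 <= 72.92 True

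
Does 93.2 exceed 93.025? Yes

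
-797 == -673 False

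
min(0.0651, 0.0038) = 0.0038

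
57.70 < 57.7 False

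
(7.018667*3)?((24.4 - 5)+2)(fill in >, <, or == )<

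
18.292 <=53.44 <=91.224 True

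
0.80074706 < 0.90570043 True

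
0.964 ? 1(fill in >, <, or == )<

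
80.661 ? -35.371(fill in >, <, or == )>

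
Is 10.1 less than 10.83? Yes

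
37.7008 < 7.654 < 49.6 False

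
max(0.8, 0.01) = 0.8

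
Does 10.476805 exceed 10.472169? Yes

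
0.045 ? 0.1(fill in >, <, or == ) <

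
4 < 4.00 False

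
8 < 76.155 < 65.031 False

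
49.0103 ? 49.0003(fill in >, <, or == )>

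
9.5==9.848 False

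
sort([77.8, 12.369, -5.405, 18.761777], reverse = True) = [77.8, 18.761777, 12.369, -5.405]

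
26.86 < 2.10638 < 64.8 False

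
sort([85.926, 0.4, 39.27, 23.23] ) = [0.4, 23.23, 39.27, 85.926]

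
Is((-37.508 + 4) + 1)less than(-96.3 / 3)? Yes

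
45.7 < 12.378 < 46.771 False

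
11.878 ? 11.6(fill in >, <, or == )>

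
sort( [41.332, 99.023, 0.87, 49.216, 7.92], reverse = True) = [99.023, 49.216, 41.332, 7.92, 0.87]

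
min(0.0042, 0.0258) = 0.0042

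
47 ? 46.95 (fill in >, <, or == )>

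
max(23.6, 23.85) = 23.85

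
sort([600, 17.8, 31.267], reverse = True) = [600, 31.267, 17.8]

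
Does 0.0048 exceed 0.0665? No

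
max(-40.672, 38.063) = 38.063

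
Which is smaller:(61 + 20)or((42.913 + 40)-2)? ((42.913 + 40)-2)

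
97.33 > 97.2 True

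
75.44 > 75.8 False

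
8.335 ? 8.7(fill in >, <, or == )<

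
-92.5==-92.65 False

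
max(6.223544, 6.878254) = 6.878254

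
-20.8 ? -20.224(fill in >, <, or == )<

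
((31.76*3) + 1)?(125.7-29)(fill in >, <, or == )<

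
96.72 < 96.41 False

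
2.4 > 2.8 False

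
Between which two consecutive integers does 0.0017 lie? 0 and 1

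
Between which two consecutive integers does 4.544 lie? 4 and 5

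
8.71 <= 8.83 True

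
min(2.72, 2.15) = 2.15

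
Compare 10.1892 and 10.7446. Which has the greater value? 10.7446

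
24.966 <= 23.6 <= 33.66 False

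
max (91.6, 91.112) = 91.6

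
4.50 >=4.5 True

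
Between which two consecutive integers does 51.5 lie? 51 and 52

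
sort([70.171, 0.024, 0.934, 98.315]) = [0.024, 0.934, 70.171, 98.315]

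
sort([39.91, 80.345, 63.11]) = [39.91, 63.11, 80.345]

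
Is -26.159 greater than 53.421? No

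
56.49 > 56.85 False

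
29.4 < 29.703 True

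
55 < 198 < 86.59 False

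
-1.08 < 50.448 True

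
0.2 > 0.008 True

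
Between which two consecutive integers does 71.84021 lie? 71 and 72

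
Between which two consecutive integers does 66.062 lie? 66 and 67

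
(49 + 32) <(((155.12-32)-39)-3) True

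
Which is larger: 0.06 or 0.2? 0.2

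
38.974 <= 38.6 False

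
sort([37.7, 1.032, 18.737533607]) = [1.032, 18.737533607, 37.7]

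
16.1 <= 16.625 True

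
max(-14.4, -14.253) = -14.253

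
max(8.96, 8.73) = 8.96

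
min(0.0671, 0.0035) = 0.0035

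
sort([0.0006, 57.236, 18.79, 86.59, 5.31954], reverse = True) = [86.59, 57.236, 18.79, 5.31954, 0.0006]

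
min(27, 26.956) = 26.956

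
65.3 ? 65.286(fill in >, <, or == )>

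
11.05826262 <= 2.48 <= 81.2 False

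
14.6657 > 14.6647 True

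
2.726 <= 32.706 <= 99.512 True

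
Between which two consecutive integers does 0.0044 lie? 0 and 1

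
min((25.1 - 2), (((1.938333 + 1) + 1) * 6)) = 23.1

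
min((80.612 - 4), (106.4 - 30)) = 76.4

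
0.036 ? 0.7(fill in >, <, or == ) <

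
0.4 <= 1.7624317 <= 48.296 True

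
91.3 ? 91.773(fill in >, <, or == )<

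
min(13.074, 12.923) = 12.923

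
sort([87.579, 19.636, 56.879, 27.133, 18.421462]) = [18.421462, 19.636, 27.133, 56.879, 87.579]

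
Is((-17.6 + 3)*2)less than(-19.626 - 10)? No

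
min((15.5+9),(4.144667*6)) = 24.5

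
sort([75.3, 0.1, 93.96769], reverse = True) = [93.96769, 75.3, 0.1]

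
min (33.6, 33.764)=33.6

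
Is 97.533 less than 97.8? Yes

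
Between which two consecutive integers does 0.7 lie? 0 and 1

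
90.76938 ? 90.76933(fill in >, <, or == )>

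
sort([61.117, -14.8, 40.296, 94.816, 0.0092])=[-14.8, 0.0092, 40.296, 61.117, 94.816]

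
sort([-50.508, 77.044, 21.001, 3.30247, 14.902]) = [-50.508, 3.30247, 14.902, 21.001, 77.044]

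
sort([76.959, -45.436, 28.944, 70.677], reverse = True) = [76.959, 70.677, 28.944, -45.436]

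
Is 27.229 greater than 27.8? No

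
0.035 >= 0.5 False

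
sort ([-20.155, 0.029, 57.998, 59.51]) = [-20.155, 0.029, 57.998, 59.51]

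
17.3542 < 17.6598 True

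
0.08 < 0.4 True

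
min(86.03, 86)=86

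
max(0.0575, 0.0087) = 0.0575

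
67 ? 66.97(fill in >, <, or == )>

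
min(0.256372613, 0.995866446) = 0.256372613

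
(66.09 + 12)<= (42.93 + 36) True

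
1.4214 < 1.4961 True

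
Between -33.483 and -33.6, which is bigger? -33.483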